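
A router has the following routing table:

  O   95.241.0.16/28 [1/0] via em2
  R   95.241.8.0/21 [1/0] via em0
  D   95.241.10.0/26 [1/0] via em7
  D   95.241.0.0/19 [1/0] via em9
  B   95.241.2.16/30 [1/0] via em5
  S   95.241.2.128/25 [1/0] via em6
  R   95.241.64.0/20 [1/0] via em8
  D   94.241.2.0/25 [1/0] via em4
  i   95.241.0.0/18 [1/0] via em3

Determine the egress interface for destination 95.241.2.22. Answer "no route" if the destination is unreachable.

Routes whose prefix contains 95.241.2.22:
  95.241.0.0/18 (95.241.0.0 - 95.241.63.255) -> em3
  95.241.0.0/19 (95.241.0.0 - 95.241.31.255) -> em9
More-specific entries that do NOT match:
  95.241.2.16/30 (95.241.2.16 - 95.241.2.19) does not contain 95.241.2.22
  95.241.0.16/28 (95.241.0.16 - 95.241.0.31) does not contain 95.241.2.22
  95.241.10.0/26 (95.241.10.0 - 95.241.10.63) does not contain 95.241.2.22
  95.241.2.128/25 (95.241.2.128 - 95.241.2.255) does not contain 95.241.2.22
  94.241.2.0/25 (94.241.2.0 - 94.241.2.127) does not contain 95.241.2.22
  95.241.8.0/21 (95.241.8.0 - 95.241.15.255) does not contain 95.241.2.22
  95.241.64.0/20 (95.241.64.0 - 95.241.79.255) does not contain 95.241.2.22
Longest matching prefix is /19 -> interface em9.

em9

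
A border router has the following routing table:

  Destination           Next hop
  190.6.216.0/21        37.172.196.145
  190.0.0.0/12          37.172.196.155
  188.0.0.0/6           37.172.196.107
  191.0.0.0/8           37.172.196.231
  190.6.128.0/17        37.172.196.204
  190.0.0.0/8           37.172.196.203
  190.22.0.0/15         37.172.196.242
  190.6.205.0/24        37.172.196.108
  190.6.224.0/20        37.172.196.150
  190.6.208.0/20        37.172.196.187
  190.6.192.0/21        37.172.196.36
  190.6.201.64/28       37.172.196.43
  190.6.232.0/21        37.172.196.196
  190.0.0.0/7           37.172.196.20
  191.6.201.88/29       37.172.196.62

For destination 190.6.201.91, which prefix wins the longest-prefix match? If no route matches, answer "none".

190.6.128.0/17

Entries matching 190.6.201.91:
  188.0.0.0/6 (188.0.0.0 - 191.255.255.255)
  190.0.0.0/7 (190.0.0.0 - 191.255.255.255)
  190.0.0.0/8 (190.0.0.0 - 190.255.255.255)
  190.0.0.0/12 (190.0.0.0 - 190.15.255.255)
  190.6.128.0/17 (190.6.128.0 - 190.6.255.255)
Most specific is 190.6.128.0/17.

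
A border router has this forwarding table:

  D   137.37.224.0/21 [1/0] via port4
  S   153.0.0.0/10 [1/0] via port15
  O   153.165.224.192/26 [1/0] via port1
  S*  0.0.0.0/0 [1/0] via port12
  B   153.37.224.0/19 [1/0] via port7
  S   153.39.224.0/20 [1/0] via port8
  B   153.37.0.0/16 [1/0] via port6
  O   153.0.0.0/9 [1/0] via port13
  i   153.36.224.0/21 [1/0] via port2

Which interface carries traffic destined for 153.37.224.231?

Routes whose prefix contains 153.37.224.231:
  0.0.0.0/0 (default, matches everything) -> port12
  153.0.0.0/9 (153.0.0.0 - 153.127.255.255) -> port13
  153.0.0.0/10 (153.0.0.0 - 153.63.255.255) -> port15
  153.37.0.0/16 (153.37.0.0 - 153.37.255.255) -> port6
  153.37.224.0/19 (153.37.224.0 - 153.37.255.255) -> port7
More-specific entries that do NOT match:
  153.165.224.192/26 (153.165.224.192 - 153.165.224.255) does not contain 153.37.224.231
  137.37.224.0/21 (137.37.224.0 - 137.37.231.255) does not contain 153.37.224.231
  153.36.224.0/21 (153.36.224.0 - 153.36.231.255) does not contain 153.37.224.231
  153.39.224.0/20 (153.39.224.0 - 153.39.239.255) does not contain 153.37.224.231
Longest matching prefix is /19 -> interface port7.

port7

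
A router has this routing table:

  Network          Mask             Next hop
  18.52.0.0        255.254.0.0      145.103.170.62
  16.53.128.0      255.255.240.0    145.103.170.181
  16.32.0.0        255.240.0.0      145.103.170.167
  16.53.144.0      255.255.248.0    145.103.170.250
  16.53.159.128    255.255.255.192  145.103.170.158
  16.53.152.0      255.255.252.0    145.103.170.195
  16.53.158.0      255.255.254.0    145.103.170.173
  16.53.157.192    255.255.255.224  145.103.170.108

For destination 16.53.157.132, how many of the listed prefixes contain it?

No listed prefix contains 16.53.157.132.
Total matching entries: 0.

0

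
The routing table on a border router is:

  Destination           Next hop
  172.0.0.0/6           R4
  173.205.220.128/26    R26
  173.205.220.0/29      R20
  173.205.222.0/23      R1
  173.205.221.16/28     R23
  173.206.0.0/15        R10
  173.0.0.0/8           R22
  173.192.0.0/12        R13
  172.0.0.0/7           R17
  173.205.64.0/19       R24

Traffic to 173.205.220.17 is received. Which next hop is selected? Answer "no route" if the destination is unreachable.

Routes whose prefix contains 173.205.220.17:
  172.0.0.0/6 (172.0.0.0 - 175.255.255.255) -> R4
  172.0.0.0/7 (172.0.0.0 - 173.255.255.255) -> R17
  173.0.0.0/8 (173.0.0.0 - 173.255.255.255) -> R22
  173.192.0.0/12 (173.192.0.0 - 173.207.255.255) -> R13
More-specific entries that do NOT match:
  173.205.220.0/29 (173.205.220.0 - 173.205.220.7) does not contain 173.205.220.17
  173.205.221.16/28 (173.205.221.16 - 173.205.221.31) does not contain 173.205.220.17
  173.205.220.128/26 (173.205.220.128 - 173.205.220.191) does not contain 173.205.220.17
  173.205.222.0/23 (173.205.222.0 - 173.205.223.255) does not contain 173.205.220.17
  173.205.64.0/19 (173.205.64.0 - 173.205.95.255) does not contain 173.205.220.17
  173.206.0.0/15 (173.206.0.0 - 173.207.255.255) does not contain 173.205.220.17
Longest matching prefix is /12 -> next hop R13.

R13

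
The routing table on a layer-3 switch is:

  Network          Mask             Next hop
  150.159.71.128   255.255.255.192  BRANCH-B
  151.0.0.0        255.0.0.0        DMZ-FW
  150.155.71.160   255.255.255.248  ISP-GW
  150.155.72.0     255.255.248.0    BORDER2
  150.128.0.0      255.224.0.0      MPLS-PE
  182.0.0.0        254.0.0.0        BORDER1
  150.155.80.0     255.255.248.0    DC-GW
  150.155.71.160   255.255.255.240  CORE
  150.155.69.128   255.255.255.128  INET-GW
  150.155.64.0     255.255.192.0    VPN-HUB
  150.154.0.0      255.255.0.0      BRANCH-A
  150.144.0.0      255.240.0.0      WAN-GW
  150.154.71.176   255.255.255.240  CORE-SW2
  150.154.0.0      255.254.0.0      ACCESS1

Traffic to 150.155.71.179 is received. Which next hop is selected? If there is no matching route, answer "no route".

VPN-HUB

Routes whose prefix contains 150.155.71.179:
  150.128.0.0/11 (150.128.0.0 - 150.159.255.255) -> MPLS-PE
  150.144.0.0/12 (150.144.0.0 - 150.159.255.255) -> WAN-GW
  150.154.0.0/15 (150.154.0.0 - 150.155.255.255) -> ACCESS1
  150.155.64.0/18 (150.155.64.0 - 150.155.127.255) -> VPN-HUB
More-specific entries that do NOT match:
  150.155.71.160/29 (150.155.71.160 - 150.155.71.167) does not contain 150.155.71.179
  150.155.71.160/28 (150.155.71.160 - 150.155.71.175) does not contain 150.155.71.179
  150.154.71.176/28 (150.154.71.176 - 150.154.71.191) does not contain 150.155.71.179
  150.159.71.128/26 (150.159.71.128 - 150.159.71.191) does not contain 150.155.71.179
  150.155.69.128/25 (150.155.69.128 - 150.155.69.255) does not contain 150.155.71.179
  150.155.72.0/21 (150.155.72.0 - 150.155.79.255) does not contain 150.155.71.179
  150.155.80.0/21 (150.155.80.0 - 150.155.87.255) does not contain 150.155.71.179
Longest matching prefix is /18 -> next hop VPN-HUB.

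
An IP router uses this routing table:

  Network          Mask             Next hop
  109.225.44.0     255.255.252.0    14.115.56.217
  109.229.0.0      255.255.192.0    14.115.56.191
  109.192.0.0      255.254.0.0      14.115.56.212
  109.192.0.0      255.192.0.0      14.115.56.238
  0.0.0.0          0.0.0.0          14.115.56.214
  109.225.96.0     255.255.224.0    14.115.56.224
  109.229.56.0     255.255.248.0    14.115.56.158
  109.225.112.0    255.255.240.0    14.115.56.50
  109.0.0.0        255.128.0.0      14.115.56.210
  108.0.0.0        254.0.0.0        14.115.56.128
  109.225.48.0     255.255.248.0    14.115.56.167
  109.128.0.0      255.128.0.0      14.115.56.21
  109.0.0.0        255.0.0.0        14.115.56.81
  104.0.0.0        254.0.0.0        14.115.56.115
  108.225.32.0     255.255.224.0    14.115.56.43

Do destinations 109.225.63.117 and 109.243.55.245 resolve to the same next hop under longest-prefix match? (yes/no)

yes

109.225.63.117: longest match 109.192.0.0/10 -> 14.115.56.238
109.243.55.245: longest match 109.192.0.0/10 -> 14.115.56.238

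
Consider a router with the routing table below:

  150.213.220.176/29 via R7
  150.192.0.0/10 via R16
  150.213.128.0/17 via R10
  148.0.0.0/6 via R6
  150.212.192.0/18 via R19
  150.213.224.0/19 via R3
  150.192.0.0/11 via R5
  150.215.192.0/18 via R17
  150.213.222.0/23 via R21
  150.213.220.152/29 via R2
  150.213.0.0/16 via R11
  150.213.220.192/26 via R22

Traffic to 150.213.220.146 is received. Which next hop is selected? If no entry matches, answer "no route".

R10

Routes whose prefix contains 150.213.220.146:
  148.0.0.0/6 (148.0.0.0 - 151.255.255.255) -> R6
  150.192.0.0/10 (150.192.0.0 - 150.255.255.255) -> R16
  150.192.0.0/11 (150.192.0.0 - 150.223.255.255) -> R5
  150.213.0.0/16 (150.213.0.0 - 150.213.255.255) -> R11
  150.213.128.0/17 (150.213.128.0 - 150.213.255.255) -> R10
More-specific entries that do NOT match:
  150.213.220.176/29 (150.213.220.176 - 150.213.220.183) does not contain 150.213.220.146
  150.213.220.152/29 (150.213.220.152 - 150.213.220.159) does not contain 150.213.220.146
  150.213.220.192/26 (150.213.220.192 - 150.213.220.255) does not contain 150.213.220.146
  150.213.222.0/23 (150.213.222.0 - 150.213.223.255) does not contain 150.213.220.146
  150.213.224.0/19 (150.213.224.0 - 150.213.255.255) does not contain 150.213.220.146
  150.212.192.0/18 (150.212.192.0 - 150.212.255.255) does not contain 150.213.220.146
  150.215.192.0/18 (150.215.192.0 - 150.215.255.255) does not contain 150.213.220.146
Longest matching prefix is /17 -> next hop R10.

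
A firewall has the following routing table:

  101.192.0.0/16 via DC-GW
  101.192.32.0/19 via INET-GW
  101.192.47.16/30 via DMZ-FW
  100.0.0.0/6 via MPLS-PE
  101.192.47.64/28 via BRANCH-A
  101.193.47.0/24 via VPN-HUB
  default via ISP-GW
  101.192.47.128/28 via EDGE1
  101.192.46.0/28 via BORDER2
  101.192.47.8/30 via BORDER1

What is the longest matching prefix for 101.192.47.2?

Entries matching 101.192.47.2:
  0.0.0.0/0 (default, matches everything)
  100.0.0.0/6 (100.0.0.0 - 103.255.255.255)
  101.192.0.0/16 (101.192.0.0 - 101.192.255.255)
  101.192.32.0/19 (101.192.32.0 - 101.192.63.255)
Most specific is 101.192.32.0/19.

101.192.32.0/19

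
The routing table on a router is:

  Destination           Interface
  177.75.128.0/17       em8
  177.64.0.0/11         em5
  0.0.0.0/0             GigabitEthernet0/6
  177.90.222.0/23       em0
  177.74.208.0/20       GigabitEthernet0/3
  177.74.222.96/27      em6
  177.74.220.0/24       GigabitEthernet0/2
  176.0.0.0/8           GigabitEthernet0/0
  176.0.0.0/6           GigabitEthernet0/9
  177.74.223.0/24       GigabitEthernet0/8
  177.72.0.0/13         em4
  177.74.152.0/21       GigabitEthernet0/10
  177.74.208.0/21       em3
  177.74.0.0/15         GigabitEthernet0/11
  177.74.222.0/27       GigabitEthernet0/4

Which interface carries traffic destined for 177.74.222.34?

GigabitEthernet0/3

Routes whose prefix contains 177.74.222.34:
  0.0.0.0/0 (default, matches everything) -> GigabitEthernet0/6
  176.0.0.0/6 (176.0.0.0 - 179.255.255.255) -> GigabitEthernet0/9
  177.64.0.0/11 (177.64.0.0 - 177.95.255.255) -> em5
  177.72.0.0/13 (177.72.0.0 - 177.79.255.255) -> em4
  177.74.0.0/15 (177.74.0.0 - 177.75.255.255) -> GigabitEthernet0/11
  177.74.208.0/20 (177.74.208.0 - 177.74.223.255) -> GigabitEthernet0/3
More-specific entries that do NOT match:
  177.74.222.96/27 (177.74.222.96 - 177.74.222.127) does not contain 177.74.222.34
  177.74.222.0/27 (177.74.222.0 - 177.74.222.31) does not contain 177.74.222.34
  177.74.220.0/24 (177.74.220.0 - 177.74.220.255) does not contain 177.74.222.34
  177.74.223.0/24 (177.74.223.0 - 177.74.223.255) does not contain 177.74.222.34
  177.90.222.0/23 (177.90.222.0 - 177.90.223.255) does not contain 177.74.222.34
  177.74.152.0/21 (177.74.152.0 - 177.74.159.255) does not contain 177.74.222.34
  177.74.208.0/21 (177.74.208.0 - 177.74.215.255) does not contain 177.74.222.34
Longest matching prefix is /20 -> interface GigabitEthernet0/3.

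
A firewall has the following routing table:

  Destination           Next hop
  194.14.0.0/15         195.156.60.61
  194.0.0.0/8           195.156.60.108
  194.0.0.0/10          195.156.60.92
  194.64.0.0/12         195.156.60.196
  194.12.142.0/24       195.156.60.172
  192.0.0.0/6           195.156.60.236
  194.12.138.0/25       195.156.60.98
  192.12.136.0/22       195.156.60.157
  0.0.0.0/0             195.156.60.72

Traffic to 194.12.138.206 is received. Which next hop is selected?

Routes whose prefix contains 194.12.138.206:
  0.0.0.0/0 (default, matches everything) -> 195.156.60.72
  192.0.0.0/6 (192.0.0.0 - 195.255.255.255) -> 195.156.60.236
  194.0.0.0/8 (194.0.0.0 - 194.255.255.255) -> 195.156.60.108
  194.0.0.0/10 (194.0.0.0 - 194.63.255.255) -> 195.156.60.92
More-specific entries that do NOT match:
  194.12.138.0/25 (194.12.138.0 - 194.12.138.127) does not contain 194.12.138.206
  194.12.142.0/24 (194.12.142.0 - 194.12.142.255) does not contain 194.12.138.206
  192.12.136.0/22 (192.12.136.0 - 192.12.139.255) does not contain 194.12.138.206
  194.14.0.0/15 (194.14.0.0 - 194.15.255.255) does not contain 194.12.138.206
  194.64.0.0/12 (194.64.0.0 - 194.79.255.255) does not contain 194.12.138.206
Longest matching prefix is /10 -> next hop 195.156.60.92.

195.156.60.92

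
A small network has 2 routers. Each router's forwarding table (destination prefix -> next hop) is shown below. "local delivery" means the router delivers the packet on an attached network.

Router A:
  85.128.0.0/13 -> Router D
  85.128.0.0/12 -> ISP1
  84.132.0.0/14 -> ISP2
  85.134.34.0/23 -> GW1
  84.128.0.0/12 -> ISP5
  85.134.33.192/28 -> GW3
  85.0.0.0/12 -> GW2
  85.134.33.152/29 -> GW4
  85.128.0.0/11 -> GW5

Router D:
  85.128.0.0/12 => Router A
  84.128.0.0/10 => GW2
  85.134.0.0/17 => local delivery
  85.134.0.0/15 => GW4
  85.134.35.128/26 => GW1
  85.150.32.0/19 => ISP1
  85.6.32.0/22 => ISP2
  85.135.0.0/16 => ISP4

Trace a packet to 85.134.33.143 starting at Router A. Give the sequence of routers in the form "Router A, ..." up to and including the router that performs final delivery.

At Router A: longest match for 85.134.33.143 is 85.128.0.0/13 -> Router D
At Router D: longest match for 85.134.33.143 is 85.134.0.0/17 -> local delivery

Router A, Router D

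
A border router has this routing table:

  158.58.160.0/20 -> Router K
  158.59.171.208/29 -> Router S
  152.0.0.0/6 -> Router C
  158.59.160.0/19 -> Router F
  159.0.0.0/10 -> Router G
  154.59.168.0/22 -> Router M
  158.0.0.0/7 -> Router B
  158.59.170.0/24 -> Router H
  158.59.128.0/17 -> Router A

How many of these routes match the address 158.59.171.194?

Prefixes containing 158.59.171.194:
  158.0.0.0/7 (158.0.0.0 - 159.255.255.255)
  158.59.128.0/17 (158.59.128.0 - 158.59.255.255)
  158.59.160.0/19 (158.59.160.0 - 158.59.191.255)
Total matching entries: 3.

3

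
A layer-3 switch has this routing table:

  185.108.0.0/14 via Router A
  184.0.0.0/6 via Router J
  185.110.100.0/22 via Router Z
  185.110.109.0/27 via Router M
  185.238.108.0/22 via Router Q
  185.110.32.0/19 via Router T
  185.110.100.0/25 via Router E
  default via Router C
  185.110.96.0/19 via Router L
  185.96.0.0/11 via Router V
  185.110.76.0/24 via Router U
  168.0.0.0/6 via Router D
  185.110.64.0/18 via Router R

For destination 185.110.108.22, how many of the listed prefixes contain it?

Prefixes containing 185.110.108.22:
  0.0.0.0/0 (default, matches everything)
  184.0.0.0/6 (184.0.0.0 - 187.255.255.255)
  185.96.0.0/11 (185.96.0.0 - 185.127.255.255)
  185.108.0.0/14 (185.108.0.0 - 185.111.255.255)
  185.110.64.0/18 (185.110.64.0 - 185.110.127.255)
  185.110.96.0/19 (185.110.96.0 - 185.110.127.255)
Total matching entries: 6.

6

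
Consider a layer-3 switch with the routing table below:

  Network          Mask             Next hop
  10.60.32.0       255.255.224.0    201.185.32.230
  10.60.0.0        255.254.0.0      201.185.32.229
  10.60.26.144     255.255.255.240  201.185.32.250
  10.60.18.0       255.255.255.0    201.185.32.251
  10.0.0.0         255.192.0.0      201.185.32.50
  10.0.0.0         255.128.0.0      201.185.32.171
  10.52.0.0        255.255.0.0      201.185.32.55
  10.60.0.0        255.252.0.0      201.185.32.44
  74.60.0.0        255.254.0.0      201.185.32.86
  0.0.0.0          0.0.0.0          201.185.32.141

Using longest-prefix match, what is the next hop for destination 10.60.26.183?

201.185.32.229

Routes whose prefix contains 10.60.26.183:
  0.0.0.0/0 (default, matches everything) -> 201.185.32.141
  10.0.0.0/9 (10.0.0.0 - 10.127.255.255) -> 201.185.32.171
  10.0.0.0/10 (10.0.0.0 - 10.63.255.255) -> 201.185.32.50
  10.60.0.0/14 (10.60.0.0 - 10.63.255.255) -> 201.185.32.44
  10.60.0.0/15 (10.60.0.0 - 10.61.255.255) -> 201.185.32.229
More-specific entries that do NOT match:
  10.60.26.144/28 (10.60.26.144 - 10.60.26.159) does not contain 10.60.26.183
  10.60.18.0/24 (10.60.18.0 - 10.60.18.255) does not contain 10.60.26.183
  10.60.32.0/19 (10.60.32.0 - 10.60.63.255) does not contain 10.60.26.183
  10.52.0.0/16 (10.52.0.0 - 10.52.255.255) does not contain 10.60.26.183
Longest matching prefix is /15 -> next hop 201.185.32.229.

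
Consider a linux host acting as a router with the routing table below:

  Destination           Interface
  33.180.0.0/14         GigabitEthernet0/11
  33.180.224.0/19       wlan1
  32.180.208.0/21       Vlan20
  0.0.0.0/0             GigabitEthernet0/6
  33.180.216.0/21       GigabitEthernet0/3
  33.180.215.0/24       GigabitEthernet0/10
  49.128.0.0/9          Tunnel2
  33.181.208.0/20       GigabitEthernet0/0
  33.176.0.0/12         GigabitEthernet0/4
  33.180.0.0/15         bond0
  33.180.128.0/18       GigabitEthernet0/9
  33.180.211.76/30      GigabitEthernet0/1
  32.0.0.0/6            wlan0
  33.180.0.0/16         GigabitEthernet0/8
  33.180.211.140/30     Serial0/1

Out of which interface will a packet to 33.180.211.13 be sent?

Routes whose prefix contains 33.180.211.13:
  0.0.0.0/0 (default, matches everything) -> GigabitEthernet0/6
  32.0.0.0/6 (32.0.0.0 - 35.255.255.255) -> wlan0
  33.176.0.0/12 (33.176.0.0 - 33.191.255.255) -> GigabitEthernet0/4
  33.180.0.0/14 (33.180.0.0 - 33.183.255.255) -> GigabitEthernet0/11
  33.180.0.0/15 (33.180.0.0 - 33.181.255.255) -> bond0
  33.180.0.0/16 (33.180.0.0 - 33.180.255.255) -> GigabitEthernet0/8
More-specific entries that do NOT match:
  33.180.211.76/30 (33.180.211.76 - 33.180.211.79) does not contain 33.180.211.13
  33.180.211.140/30 (33.180.211.140 - 33.180.211.143) does not contain 33.180.211.13
  33.180.215.0/24 (33.180.215.0 - 33.180.215.255) does not contain 33.180.211.13
  32.180.208.0/21 (32.180.208.0 - 32.180.215.255) does not contain 33.180.211.13
  33.180.216.0/21 (33.180.216.0 - 33.180.223.255) does not contain 33.180.211.13
  33.181.208.0/20 (33.181.208.0 - 33.181.223.255) does not contain 33.180.211.13
  33.180.224.0/19 (33.180.224.0 - 33.180.255.255) does not contain 33.180.211.13
  33.180.128.0/18 (33.180.128.0 - 33.180.191.255) does not contain 33.180.211.13
Longest matching prefix is /16 -> interface GigabitEthernet0/8.

GigabitEthernet0/8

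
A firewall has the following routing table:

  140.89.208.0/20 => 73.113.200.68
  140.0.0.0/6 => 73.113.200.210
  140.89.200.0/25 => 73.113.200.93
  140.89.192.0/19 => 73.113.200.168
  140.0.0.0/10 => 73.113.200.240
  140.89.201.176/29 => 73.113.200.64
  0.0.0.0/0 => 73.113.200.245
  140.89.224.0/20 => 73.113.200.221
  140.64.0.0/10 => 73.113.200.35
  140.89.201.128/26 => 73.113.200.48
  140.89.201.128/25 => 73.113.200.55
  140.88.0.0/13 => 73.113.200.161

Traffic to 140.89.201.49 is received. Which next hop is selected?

Routes whose prefix contains 140.89.201.49:
  0.0.0.0/0 (default, matches everything) -> 73.113.200.245
  140.0.0.0/6 (140.0.0.0 - 143.255.255.255) -> 73.113.200.210
  140.64.0.0/10 (140.64.0.0 - 140.127.255.255) -> 73.113.200.35
  140.88.0.0/13 (140.88.0.0 - 140.95.255.255) -> 73.113.200.161
  140.89.192.0/19 (140.89.192.0 - 140.89.223.255) -> 73.113.200.168
More-specific entries that do NOT match:
  140.89.201.176/29 (140.89.201.176 - 140.89.201.183) does not contain 140.89.201.49
  140.89.201.128/26 (140.89.201.128 - 140.89.201.191) does not contain 140.89.201.49
  140.89.200.0/25 (140.89.200.0 - 140.89.200.127) does not contain 140.89.201.49
  140.89.201.128/25 (140.89.201.128 - 140.89.201.255) does not contain 140.89.201.49
  140.89.208.0/20 (140.89.208.0 - 140.89.223.255) does not contain 140.89.201.49
  140.89.224.0/20 (140.89.224.0 - 140.89.239.255) does not contain 140.89.201.49
Longest matching prefix is /19 -> next hop 73.113.200.168.

73.113.200.168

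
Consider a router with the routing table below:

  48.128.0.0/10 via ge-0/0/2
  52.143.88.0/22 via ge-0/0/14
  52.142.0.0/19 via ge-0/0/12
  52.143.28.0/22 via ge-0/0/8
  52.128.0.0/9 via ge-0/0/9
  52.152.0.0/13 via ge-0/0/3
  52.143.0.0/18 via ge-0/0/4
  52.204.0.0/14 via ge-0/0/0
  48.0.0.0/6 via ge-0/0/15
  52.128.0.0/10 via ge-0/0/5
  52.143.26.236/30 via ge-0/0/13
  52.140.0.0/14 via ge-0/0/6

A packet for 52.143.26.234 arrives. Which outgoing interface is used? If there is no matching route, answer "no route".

ge-0/0/4

Routes whose prefix contains 52.143.26.234:
  52.128.0.0/9 (52.128.0.0 - 52.255.255.255) -> ge-0/0/9
  52.128.0.0/10 (52.128.0.0 - 52.191.255.255) -> ge-0/0/5
  52.140.0.0/14 (52.140.0.0 - 52.143.255.255) -> ge-0/0/6
  52.143.0.0/18 (52.143.0.0 - 52.143.63.255) -> ge-0/0/4
More-specific entries that do NOT match:
  52.143.26.236/30 (52.143.26.236 - 52.143.26.239) does not contain 52.143.26.234
  52.143.88.0/22 (52.143.88.0 - 52.143.91.255) does not contain 52.143.26.234
  52.143.28.0/22 (52.143.28.0 - 52.143.31.255) does not contain 52.143.26.234
  52.142.0.0/19 (52.142.0.0 - 52.142.31.255) does not contain 52.143.26.234
Longest matching prefix is /18 -> interface ge-0/0/4.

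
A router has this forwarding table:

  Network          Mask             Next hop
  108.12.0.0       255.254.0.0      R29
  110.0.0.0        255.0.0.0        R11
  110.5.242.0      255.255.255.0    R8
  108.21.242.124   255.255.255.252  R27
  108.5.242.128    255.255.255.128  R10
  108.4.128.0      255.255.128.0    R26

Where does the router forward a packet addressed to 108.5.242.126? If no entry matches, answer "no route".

No entry's prefix contains 108.5.242.126; there is no default route.

no route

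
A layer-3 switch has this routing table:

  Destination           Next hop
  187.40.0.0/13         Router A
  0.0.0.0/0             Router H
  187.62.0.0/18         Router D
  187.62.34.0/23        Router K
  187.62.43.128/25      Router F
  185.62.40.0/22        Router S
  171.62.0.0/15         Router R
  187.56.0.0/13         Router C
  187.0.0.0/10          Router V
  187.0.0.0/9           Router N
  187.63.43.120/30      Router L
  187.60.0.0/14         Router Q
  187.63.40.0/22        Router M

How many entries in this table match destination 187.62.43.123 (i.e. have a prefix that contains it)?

Prefixes containing 187.62.43.123:
  0.0.0.0/0 (default, matches everything)
  187.0.0.0/9 (187.0.0.0 - 187.127.255.255)
  187.0.0.0/10 (187.0.0.0 - 187.63.255.255)
  187.56.0.0/13 (187.56.0.0 - 187.63.255.255)
  187.60.0.0/14 (187.60.0.0 - 187.63.255.255)
  187.62.0.0/18 (187.62.0.0 - 187.62.63.255)
Total matching entries: 6.

6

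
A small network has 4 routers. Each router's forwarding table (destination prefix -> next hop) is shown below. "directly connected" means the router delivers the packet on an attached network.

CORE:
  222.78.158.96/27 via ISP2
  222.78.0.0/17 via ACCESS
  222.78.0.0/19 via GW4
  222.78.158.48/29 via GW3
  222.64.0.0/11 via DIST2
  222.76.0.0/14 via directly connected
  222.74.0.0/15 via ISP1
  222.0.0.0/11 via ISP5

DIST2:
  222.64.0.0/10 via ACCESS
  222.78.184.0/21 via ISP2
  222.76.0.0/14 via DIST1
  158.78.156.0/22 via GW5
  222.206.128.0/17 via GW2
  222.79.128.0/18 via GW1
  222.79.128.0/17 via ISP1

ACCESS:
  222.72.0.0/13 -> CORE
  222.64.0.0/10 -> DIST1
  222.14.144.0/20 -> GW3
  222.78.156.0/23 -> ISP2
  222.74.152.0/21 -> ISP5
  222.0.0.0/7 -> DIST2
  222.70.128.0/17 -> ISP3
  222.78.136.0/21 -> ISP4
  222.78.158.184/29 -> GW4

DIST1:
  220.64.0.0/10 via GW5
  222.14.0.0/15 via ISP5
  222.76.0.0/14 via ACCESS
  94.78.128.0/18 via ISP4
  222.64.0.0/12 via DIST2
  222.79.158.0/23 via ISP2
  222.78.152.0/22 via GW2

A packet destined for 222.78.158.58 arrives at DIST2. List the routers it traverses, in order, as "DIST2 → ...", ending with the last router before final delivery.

At DIST2: longest match for 222.78.158.58 is 222.76.0.0/14 -> DIST1
At DIST1: longest match for 222.78.158.58 is 222.76.0.0/14 -> ACCESS
At ACCESS: longest match for 222.78.158.58 is 222.72.0.0/13 -> CORE
At CORE: longest match for 222.78.158.58 is 222.76.0.0/14 -> directly connected

DIST2 → DIST1 → ACCESS → CORE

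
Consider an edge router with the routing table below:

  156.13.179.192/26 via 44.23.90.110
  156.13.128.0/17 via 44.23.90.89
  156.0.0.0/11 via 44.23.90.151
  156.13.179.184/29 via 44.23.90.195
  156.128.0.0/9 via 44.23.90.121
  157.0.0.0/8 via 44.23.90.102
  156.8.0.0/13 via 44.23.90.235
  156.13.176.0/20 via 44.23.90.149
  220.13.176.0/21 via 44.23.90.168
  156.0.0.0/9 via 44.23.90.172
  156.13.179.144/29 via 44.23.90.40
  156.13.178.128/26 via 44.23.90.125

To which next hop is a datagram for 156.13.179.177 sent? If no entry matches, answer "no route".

44.23.90.149

Routes whose prefix contains 156.13.179.177:
  156.0.0.0/9 (156.0.0.0 - 156.127.255.255) -> 44.23.90.172
  156.0.0.0/11 (156.0.0.0 - 156.31.255.255) -> 44.23.90.151
  156.8.0.0/13 (156.8.0.0 - 156.15.255.255) -> 44.23.90.235
  156.13.128.0/17 (156.13.128.0 - 156.13.255.255) -> 44.23.90.89
  156.13.176.0/20 (156.13.176.0 - 156.13.191.255) -> 44.23.90.149
More-specific entries that do NOT match:
  156.13.179.184/29 (156.13.179.184 - 156.13.179.191) does not contain 156.13.179.177
  156.13.179.144/29 (156.13.179.144 - 156.13.179.151) does not contain 156.13.179.177
  156.13.179.192/26 (156.13.179.192 - 156.13.179.255) does not contain 156.13.179.177
  156.13.178.128/26 (156.13.178.128 - 156.13.178.191) does not contain 156.13.179.177
  220.13.176.0/21 (220.13.176.0 - 220.13.183.255) does not contain 156.13.179.177
Longest matching prefix is /20 -> next hop 44.23.90.149.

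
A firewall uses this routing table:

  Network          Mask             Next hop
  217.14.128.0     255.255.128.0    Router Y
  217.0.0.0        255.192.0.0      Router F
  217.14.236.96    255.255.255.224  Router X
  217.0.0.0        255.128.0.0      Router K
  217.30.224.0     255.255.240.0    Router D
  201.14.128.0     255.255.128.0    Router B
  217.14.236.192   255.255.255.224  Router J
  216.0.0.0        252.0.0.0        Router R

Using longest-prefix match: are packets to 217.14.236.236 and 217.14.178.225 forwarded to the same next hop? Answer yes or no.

217.14.236.236: longest match 217.14.128.0/17 -> Router Y
217.14.178.225: longest match 217.14.128.0/17 -> Router Y

yes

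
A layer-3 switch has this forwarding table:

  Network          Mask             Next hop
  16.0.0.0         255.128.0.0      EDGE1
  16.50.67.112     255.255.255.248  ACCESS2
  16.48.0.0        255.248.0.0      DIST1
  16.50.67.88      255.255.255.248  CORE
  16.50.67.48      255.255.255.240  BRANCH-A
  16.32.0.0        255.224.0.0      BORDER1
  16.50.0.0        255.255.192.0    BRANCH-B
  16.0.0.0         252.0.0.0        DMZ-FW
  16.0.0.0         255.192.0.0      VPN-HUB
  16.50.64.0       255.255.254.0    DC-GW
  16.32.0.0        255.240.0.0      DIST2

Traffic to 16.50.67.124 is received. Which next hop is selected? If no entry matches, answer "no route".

Routes whose prefix contains 16.50.67.124:
  16.0.0.0/6 (16.0.0.0 - 19.255.255.255) -> DMZ-FW
  16.0.0.0/9 (16.0.0.0 - 16.127.255.255) -> EDGE1
  16.0.0.0/10 (16.0.0.0 - 16.63.255.255) -> VPN-HUB
  16.32.0.0/11 (16.32.0.0 - 16.63.255.255) -> BORDER1
  16.48.0.0/13 (16.48.0.0 - 16.55.255.255) -> DIST1
More-specific entries that do NOT match:
  16.50.67.112/29 (16.50.67.112 - 16.50.67.119) does not contain 16.50.67.124
  16.50.67.88/29 (16.50.67.88 - 16.50.67.95) does not contain 16.50.67.124
  16.50.67.48/28 (16.50.67.48 - 16.50.67.63) does not contain 16.50.67.124
  16.50.64.0/23 (16.50.64.0 - 16.50.65.255) does not contain 16.50.67.124
  16.50.0.0/18 (16.50.0.0 - 16.50.63.255) does not contain 16.50.67.124
Longest matching prefix is /13 -> next hop DIST1.

DIST1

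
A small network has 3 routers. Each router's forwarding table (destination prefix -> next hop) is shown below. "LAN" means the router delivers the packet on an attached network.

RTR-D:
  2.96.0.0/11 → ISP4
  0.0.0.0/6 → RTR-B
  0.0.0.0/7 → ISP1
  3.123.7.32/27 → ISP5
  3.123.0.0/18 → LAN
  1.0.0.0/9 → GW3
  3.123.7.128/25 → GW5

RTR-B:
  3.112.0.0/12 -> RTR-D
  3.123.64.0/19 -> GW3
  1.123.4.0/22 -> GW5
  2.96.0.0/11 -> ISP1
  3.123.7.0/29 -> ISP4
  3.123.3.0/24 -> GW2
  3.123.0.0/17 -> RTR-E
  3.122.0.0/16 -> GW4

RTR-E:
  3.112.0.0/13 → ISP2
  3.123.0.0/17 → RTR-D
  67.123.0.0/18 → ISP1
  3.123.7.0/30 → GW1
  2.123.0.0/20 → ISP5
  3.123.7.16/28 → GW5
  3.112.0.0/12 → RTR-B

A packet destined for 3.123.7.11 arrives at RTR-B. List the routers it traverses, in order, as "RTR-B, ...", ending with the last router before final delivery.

RTR-B, RTR-E, RTR-D

At RTR-B: longest match for 3.123.7.11 is 3.123.0.0/17 -> RTR-E
At RTR-E: longest match for 3.123.7.11 is 3.123.0.0/17 -> RTR-D
At RTR-D: longest match for 3.123.7.11 is 3.123.0.0/18 -> LAN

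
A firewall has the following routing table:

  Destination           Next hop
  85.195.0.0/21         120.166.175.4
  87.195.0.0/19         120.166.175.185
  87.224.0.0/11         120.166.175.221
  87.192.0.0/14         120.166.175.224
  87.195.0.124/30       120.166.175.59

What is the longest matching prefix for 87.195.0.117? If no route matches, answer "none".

Entries matching 87.195.0.117:
  87.192.0.0/14 (87.192.0.0 - 87.195.255.255)
  87.195.0.0/19 (87.195.0.0 - 87.195.31.255)
Most specific is 87.195.0.0/19.

87.195.0.0/19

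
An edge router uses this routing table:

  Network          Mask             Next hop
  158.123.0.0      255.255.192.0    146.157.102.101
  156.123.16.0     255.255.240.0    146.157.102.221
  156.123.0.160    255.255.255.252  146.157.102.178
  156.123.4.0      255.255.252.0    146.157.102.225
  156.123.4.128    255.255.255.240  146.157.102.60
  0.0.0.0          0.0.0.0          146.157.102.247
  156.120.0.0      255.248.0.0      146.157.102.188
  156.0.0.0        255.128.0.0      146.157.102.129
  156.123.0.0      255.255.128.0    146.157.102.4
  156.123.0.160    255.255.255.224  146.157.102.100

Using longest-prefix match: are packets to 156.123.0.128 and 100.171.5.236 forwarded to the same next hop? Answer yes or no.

no

156.123.0.128: longest match 156.123.0.0/17 -> 146.157.102.4
100.171.5.236: longest match 0.0.0.0/0 -> 146.157.102.247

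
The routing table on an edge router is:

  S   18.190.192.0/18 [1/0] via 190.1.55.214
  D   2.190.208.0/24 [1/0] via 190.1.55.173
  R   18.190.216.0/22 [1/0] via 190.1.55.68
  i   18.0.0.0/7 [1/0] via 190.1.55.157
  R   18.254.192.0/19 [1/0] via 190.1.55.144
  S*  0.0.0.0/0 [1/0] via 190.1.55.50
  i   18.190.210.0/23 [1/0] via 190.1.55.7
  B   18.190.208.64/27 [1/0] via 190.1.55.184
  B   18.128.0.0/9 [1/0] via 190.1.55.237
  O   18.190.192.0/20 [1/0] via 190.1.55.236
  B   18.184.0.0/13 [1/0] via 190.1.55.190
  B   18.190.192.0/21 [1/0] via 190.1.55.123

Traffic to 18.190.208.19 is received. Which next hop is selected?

190.1.55.214

Routes whose prefix contains 18.190.208.19:
  0.0.0.0/0 (default, matches everything) -> 190.1.55.50
  18.0.0.0/7 (18.0.0.0 - 19.255.255.255) -> 190.1.55.157
  18.128.0.0/9 (18.128.0.0 - 18.255.255.255) -> 190.1.55.237
  18.184.0.0/13 (18.184.0.0 - 18.191.255.255) -> 190.1.55.190
  18.190.192.0/18 (18.190.192.0 - 18.190.255.255) -> 190.1.55.214
More-specific entries that do NOT match:
  18.190.208.64/27 (18.190.208.64 - 18.190.208.95) does not contain 18.190.208.19
  2.190.208.0/24 (2.190.208.0 - 2.190.208.255) does not contain 18.190.208.19
  18.190.210.0/23 (18.190.210.0 - 18.190.211.255) does not contain 18.190.208.19
  18.190.216.0/22 (18.190.216.0 - 18.190.219.255) does not contain 18.190.208.19
  18.190.192.0/21 (18.190.192.0 - 18.190.199.255) does not contain 18.190.208.19
  18.190.192.0/20 (18.190.192.0 - 18.190.207.255) does not contain 18.190.208.19
  18.254.192.0/19 (18.254.192.0 - 18.254.223.255) does not contain 18.190.208.19
Longest matching prefix is /18 -> next hop 190.1.55.214.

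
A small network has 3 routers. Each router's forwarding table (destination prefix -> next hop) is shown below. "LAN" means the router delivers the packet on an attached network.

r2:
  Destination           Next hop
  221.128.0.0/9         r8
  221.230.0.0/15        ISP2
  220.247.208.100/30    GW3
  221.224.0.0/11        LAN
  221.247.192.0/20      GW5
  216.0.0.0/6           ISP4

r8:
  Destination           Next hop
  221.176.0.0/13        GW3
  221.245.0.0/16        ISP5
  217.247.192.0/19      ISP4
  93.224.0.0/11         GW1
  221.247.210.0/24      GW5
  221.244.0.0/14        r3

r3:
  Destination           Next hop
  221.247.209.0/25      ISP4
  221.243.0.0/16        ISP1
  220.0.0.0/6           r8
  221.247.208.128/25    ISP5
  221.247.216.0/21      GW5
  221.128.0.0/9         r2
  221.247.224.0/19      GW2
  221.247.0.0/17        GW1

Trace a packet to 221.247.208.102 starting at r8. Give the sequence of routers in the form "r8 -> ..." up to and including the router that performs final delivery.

r8 -> r3 -> r2

At r8: longest match for 221.247.208.102 is 221.244.0.0/14 -> r3
At r3: longest match for 221.247.208.102 is 221.128.0.0/9 -> r2
At r2: longest match for 221.247.208.102 is 221.224.0.0/11 -> LAN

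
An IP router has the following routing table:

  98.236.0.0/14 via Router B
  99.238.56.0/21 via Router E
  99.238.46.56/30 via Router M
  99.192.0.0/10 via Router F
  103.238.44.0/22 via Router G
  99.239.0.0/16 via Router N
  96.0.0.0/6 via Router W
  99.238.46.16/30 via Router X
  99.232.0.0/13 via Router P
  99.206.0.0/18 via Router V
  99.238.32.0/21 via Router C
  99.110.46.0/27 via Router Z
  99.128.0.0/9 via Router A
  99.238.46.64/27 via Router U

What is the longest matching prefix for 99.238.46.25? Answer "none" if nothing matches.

Entries matching 99.238.46.25:
  96.0.0.0/6 (96.0.0.0 - 99.255.255.255)
  99.128.0.0/9 (99.128.0.0 - 99.255.255.255)
  99.192.0.0/10 (99.192.0.0 - 99.255.255.255)
  99.232.0.0/13 (99.232.0.0 - 99.239.255.255)
Most specific is 99.232.0.0/13.

99.232.0.0/13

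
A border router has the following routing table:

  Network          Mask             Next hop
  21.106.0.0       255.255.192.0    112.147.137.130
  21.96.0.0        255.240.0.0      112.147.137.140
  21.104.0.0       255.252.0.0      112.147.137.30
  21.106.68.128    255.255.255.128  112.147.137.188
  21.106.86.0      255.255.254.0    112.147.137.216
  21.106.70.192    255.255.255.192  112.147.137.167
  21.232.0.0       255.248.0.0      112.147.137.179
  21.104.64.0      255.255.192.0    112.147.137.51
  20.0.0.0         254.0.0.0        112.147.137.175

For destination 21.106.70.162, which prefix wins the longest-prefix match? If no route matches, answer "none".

21.104.0.0/14

Entries matching 21.106.70.162:
  20.0.0.0/7 (20.0.0.0 - 21.255.255.255)
  21.96.0.0/12 (21.96.0.0 - 21.111.255.255)
  21.104.0.0/14 (21.104.0.0 - 21.107.255.255)
Most specific is 21.104.0.0/14.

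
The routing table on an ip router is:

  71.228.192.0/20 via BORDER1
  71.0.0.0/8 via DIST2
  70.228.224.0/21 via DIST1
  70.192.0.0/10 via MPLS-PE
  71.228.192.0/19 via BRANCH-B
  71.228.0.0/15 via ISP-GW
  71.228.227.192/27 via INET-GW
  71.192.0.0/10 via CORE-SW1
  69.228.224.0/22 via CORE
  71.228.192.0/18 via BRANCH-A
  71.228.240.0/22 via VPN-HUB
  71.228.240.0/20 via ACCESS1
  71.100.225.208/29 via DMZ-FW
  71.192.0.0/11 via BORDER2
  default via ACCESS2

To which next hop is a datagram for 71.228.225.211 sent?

Routes whose prefix contains 71.228.225.211:
  0.0.0.0/0 (default, matches everything) -> ACCESS2
  71.0.0.0/8 (71.0.0.0 - 71.255.255.255) -> DIST2
  71.192.0.0/10 (71.192.0.0 - 71.255.255.255) -> CORE-SW1
  71.228.0.0/15 (71.228.0.0 - 71.229.255.255) -> ISP-GW
  71.228.192.0/18 (71.228.192.0 - 71.228.255.255) -> BRANCH-A
More-specific entries that do NOT match:
  71.100.225.208/29 (71.100.225.208 - 71.100.225.215) does not contain 71.228.225.211
  71.228.227.192/27 (71.228.227.192 - 71.228.227.223) does not contain 71.228.225.211
  69.228.224.0/22 (69.228.224.0 - 69.228.227.255) does not contain 71.228.225.211
  71.228.240.0/22 (71.228.240.0 - 71.228.243.255) does not contain 71.228.225.211
  70.228.224.0/21 (70.228.224.0 - 70.228.231.255) does not contain 71.228.225.211
  71.228.192.0/20 (71.228.192.0 - 71.228.207.255) does not contain 71.228.225.211
  71.228.240.0/20 (71.228.240.0 - 71.228.255.255) does not contain 71.228.225.211
  71.228.192.0/19 (71.228.192.0 - 71.228.223.255) does not contain 71.228.225.211
Longest matching prefix is /18 -> next hop BRANCH-A.

BRANCH-A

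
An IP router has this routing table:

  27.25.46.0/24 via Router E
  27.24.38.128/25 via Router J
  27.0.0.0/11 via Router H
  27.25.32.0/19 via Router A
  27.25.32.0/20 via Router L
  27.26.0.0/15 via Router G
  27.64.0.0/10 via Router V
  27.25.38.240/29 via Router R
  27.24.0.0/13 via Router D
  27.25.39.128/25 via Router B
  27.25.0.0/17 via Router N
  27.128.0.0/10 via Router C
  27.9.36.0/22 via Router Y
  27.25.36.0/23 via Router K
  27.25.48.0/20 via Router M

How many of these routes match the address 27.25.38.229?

Prefixes containing 27.25.38.229:
  27.0.0.0/11 (27.0.0.0 - 27.31.255.255)
  27.24.0.0/13 (27.24.0.0 - 27.31.255.255)
  27.25.0.0/17 (27.25.0.0 - 27.25.127.255)
  27.25.32.0/19 (27.25.32.0 - 27.25.63.255)
  27.25.32.0/20 (27.25.32.0 - 27.25.47.255)
Total matching entries: 5.

5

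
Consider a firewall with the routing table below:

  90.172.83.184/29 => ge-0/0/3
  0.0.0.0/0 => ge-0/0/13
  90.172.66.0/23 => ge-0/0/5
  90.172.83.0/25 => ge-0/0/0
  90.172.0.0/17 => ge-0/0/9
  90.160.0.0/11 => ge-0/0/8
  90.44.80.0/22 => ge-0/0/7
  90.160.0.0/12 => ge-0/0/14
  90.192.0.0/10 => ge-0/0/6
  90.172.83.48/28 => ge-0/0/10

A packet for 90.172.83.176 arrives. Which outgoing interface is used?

ge-0/0/9

Routes whose prefix contains 90.172.83.176:
  0.0.0.0/0 (default, matches everything) -> ge-0/0/13
  90.160.0.0/11 (90.160.0.0 - 90.191.255.255) -> ge-0/0/8
  90.160.0.0/12 (90.160.0.0 - 90.175.255.255) -> ge-0/0/14
  90.172.0.0/17 (90.172.0.0 - 90.172.127.255) -> ge-0/0/9
More-specific entries that do NOT match:
  90.172.83.184/29 (90.172.83.184 - 90.172.83.191) does not contain 90.172.83.176
  90.172.83.48/28 (90.172.83.48 - 90.172.83.63) does not contain 90.172.83.176
  90.172.83.0/25 (90.172.83.0 - 90.172.83.127) does not contain 90.172.83.176
  90.172.66.0/23 (90.172.66.0 - 90.172.67.255) does not contain 90.172.83.176
  90.44.80.0/22 (90.44.80.0 - 90.44.83.255) does not contain 90.172.83.176
Longest matching prefix is /17 -> interface ge-0/0/9.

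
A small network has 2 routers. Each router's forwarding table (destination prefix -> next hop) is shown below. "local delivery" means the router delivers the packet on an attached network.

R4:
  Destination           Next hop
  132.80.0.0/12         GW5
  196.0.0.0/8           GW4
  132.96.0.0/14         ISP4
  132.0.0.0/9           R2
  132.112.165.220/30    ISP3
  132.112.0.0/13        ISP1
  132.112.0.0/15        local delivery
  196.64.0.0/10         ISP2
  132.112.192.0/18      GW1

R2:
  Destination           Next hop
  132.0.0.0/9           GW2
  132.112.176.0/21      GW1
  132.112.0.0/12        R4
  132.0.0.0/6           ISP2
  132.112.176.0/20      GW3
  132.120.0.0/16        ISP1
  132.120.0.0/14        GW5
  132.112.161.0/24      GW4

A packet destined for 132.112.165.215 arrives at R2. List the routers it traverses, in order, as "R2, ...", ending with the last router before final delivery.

At R2: longest match for 132.112.165.215 is 132.112.0.0/12 -> R4
At R4: longest match for 132.112.165.215 is 132.112.0.0/15 -> local delivery

R2, R4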